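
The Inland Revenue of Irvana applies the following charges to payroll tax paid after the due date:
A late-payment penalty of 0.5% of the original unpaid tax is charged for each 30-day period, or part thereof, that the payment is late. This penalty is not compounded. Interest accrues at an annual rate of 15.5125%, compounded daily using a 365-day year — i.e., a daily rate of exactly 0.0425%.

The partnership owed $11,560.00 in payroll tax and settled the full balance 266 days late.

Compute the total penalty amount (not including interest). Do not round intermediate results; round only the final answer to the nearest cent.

Penalty periods: ⌈266/30⌉ = 9; penalty = 9 × 0.5% × $11,560.00 = $520.20

$520.20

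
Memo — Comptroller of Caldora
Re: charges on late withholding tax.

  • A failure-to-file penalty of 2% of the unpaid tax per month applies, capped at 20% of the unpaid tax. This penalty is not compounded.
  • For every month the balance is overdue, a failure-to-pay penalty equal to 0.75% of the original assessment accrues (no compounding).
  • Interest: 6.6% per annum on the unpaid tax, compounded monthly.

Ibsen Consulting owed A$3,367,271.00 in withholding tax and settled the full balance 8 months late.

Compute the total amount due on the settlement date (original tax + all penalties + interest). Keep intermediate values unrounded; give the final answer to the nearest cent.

A$4,259,114.21

Failure-to-file: 8 × 2% × A$3,367,271.00 = A$538,763.36 (under the 20% cap)
Failure-to-pay penalty: 8 × 0.75% × A$3,367,271.00 = A$202,036.26
Interest (6.6%/yr ÷ 12 = 0.55%/month): A$3,367,271.00 × ((1 + 0.0055)^8 − 1) = A$151,043.5920…
Total = A$3,367,271.00 + A$740,799.6200 + A$151,043.5920… = A$4,259,114.21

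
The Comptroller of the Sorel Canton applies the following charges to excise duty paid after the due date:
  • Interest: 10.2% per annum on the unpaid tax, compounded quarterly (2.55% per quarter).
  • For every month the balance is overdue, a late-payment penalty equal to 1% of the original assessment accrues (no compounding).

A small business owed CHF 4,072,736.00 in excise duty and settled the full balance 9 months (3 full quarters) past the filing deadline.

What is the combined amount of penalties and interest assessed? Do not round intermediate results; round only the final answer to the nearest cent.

CHF 686,122.97

Late-payment penalty: 9 × 1% × CHF 4,072,736.00 = CHF 366,546.24
Interest: CHF 4,072,736.00 × ((1 + 0.0255)^3 − 1) = CHF 4,072,736.00 × 0.0784673… = CHF 319,576.7253…
Penalties + interest = CHF 366,546.2400 + CHF 319,576.7253… = CHF 686,122.97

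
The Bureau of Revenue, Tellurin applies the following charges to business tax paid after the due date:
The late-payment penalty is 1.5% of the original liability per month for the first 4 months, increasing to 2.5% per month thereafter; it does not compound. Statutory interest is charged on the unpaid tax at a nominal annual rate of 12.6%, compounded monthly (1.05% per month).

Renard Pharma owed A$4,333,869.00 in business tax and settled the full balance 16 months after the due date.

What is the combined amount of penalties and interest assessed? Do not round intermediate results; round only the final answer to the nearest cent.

Penalty, months 1–4: 4 × 1.5% × A$4,333,869.00 = A$260,032.14
Penalty, months 5–16: 12 × 2.5% × A$4,333,869.00 = A$1,300,160.70
Interest: A$4,333,869.00 × ((1 + 0.0105)^16 − 1) = A$4,333,869.00 × 0.1819010… = A$788,334.9342…
Penalties + interest = A$1,560,192.8400 + A$788,334.9342… = A$2,348,527.77

A$2,348,527.77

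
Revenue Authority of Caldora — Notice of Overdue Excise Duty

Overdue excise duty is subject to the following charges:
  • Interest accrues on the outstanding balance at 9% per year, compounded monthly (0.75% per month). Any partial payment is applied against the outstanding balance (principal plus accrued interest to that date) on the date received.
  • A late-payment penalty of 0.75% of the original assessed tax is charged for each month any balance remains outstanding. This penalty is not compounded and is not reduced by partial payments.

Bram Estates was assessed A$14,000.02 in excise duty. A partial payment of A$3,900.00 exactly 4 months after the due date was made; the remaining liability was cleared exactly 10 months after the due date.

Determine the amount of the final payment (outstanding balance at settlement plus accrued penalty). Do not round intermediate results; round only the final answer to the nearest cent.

Balance at month 4: A$14,000.0200 × (1 + 0.0075)^4 = A$14,424.7693…
After A$3,900.00 payment: A$14,424.7693… − A$3,900.00 = A$10,524.7693…
Balance at month 10: A$10,524.7693… × (1 + 0.0075)^6 = A$11,007.3535…
Penalty: 10 × 0.75% × A$14,000.02 = A$1,050.00…
Final settlement = outstanding balance + penalty = A$11,007.3535… + A$1,050.00… = A$12,057.35

A$12,057.35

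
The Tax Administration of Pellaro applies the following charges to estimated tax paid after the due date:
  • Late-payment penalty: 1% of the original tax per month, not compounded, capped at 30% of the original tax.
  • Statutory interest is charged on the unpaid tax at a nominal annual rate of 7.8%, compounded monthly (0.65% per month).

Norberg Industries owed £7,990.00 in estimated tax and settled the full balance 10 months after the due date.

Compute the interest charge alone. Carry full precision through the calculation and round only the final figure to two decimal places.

Interest: £7,990.00 × ((1 + 0.0065)^10 − 1) = £7,990.00 × 0.0669346… = £534.8073…

£534.81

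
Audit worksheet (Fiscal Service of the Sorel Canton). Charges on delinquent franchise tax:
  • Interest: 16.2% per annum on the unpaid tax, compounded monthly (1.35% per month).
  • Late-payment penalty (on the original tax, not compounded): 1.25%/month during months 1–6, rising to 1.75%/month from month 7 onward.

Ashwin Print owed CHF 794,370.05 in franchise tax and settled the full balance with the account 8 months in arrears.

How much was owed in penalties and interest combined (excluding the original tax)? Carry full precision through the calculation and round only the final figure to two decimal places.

Penalty, months 1–6: 6 × 1.25% × CHF 794,370.05 = CHF 59,577.75…
Penalty, months 7–8: 2 × 1.75% × CHF 794,370.05 = CHF 27,802.95…
Interest: CHF 794,370.05 × ((1 + 0.0135)^8 − 1) = CHF 794,370.05 × 0.1132431… = CHF 89,956.9519…
Penalties + interest = CHF 87,380.7055 + CHF 89,956.9519… = CHF 177,337.66

CHF 177,337.66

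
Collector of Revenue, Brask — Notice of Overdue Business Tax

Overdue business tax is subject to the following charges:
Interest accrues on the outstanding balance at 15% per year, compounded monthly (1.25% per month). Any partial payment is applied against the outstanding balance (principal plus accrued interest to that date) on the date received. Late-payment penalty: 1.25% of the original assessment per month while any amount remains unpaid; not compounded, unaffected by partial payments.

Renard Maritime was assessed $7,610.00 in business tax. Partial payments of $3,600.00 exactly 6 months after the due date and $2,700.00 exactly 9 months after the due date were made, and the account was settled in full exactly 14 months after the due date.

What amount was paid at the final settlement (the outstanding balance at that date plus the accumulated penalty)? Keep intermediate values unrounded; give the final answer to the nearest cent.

Balance at month 6: $7,610.0000 × (1 + 0.0125)^6 = $8,198.8860…
After $3,600.00 payment: $8,198.8860… − $3,600.00 = $4,598.8860…
Balance at month 9: $4,598.8860… × (1 + 0.0125)^3 = $4,773.5089…
After $2,700.00 payment: $4,773.5089… − $2,700.00 = $2,073.5089…
Balance at month 14: $2,073.5089… × (1 + 0.0125)^5 = $2,206.3839…
Penalty: 14 × 1.25% × $7,610.00 = $1,331.75
Final settlement = outstanding balance + penalty = $2,206.3839… + $1,331.75 = $3,538.13

$3,538.13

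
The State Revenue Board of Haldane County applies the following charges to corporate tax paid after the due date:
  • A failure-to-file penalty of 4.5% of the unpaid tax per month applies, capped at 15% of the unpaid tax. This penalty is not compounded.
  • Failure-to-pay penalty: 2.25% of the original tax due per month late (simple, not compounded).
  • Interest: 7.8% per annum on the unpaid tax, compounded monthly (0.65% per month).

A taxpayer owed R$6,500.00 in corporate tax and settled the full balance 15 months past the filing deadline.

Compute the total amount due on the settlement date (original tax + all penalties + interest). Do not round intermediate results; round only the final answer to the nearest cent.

R$10,332.16

Failure-to-file: 15 × 4.5% × R$6,500.00 = R$4,387.50, capped at 15% × R$6,500.00 = R$975.00
Failure-to-pay penalty: 15 × 2.25% × R$6,500.00 = R$2,193.75
Interest: R$6,500.00 × ((1 + 0.0065)^15 − 1) = R$6,500.00 × 0.1020637… = R$663.4139…
Total = R$6,500.00 + R$3,168.7500 + R$663.4139… = R$10,332.16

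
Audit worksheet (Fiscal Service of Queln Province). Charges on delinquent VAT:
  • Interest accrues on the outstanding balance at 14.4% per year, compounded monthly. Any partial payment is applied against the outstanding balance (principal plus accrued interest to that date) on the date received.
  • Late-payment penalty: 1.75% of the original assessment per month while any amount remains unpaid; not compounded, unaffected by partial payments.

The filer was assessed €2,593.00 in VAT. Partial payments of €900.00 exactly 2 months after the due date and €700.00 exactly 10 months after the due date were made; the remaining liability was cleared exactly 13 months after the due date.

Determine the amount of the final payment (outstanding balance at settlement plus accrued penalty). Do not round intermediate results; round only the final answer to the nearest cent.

€1,866.17

Monthly rate = 14.4% ÷ 12 = 1.2%
Balance at month 2: €2,593.0000 × (1 + 0.012)^2 = €2,655.6054…
After €900.00 payment: €2,655.6054… − €900.00 = €1,755.6054…
Balance at month 10: €1,755.6054… × (1 + 0.012)^8 = €1,931.3946…
After €700.00 payment: €1,931.3946… − €700.00 = €1,231.3946…
Balance at month 13: €1,231.3946… × (1 + 0.012)^3 = €1,276.2589…
Penalty: 13 × 1.75% × €2,593.00 = €589.91…
Final settlement = outstanding balance + penalty = €1,276.2589… + €589.91… = €1,866.17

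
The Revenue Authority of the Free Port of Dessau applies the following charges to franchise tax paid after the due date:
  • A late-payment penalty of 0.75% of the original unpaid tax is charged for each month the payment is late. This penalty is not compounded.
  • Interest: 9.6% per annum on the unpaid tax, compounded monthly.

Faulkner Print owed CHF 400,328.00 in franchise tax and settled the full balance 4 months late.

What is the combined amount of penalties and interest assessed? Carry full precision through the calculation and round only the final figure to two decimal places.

Late-payment penalty = 0.75% × CHF 400,328.00 × 4 mo = CHF 12,009.84
Interest (9.6%/yr ÷ 12 = 0.8%/month): CHF 400,328.00 × ((1 + 0.008)^4 − 1) = CHF 12,965.0435…
Penalties + interest = CHF 12,009.8400 + CHF 12,965.0435… = CHF 24,974.88

CHF 24,974.88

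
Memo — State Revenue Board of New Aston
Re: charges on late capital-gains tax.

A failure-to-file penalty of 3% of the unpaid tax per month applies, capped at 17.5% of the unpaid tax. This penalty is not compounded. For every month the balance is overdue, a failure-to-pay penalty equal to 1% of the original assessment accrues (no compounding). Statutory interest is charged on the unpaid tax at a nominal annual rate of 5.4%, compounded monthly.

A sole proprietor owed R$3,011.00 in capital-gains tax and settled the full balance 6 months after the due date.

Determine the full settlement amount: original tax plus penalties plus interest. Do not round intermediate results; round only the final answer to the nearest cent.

Failure-to-file: 6 × 3% × R$3,011.00 = R$541.98, capped at 17.5% × R$3,011.00 = R$526.93…
Failure-to-pay penalty = 1% × R$3,011.00 × 6 mo = R$180.66
Interest (5.4%/yr ÷ 12 = 0.45%/month): R$3,011.00 × ((1 + 0.0045)^6 − 1) = R$82.2171…
Total = R$3,011.00 + R$707.5850 + R$82.2171… = R$3,800.80

R$3,800.80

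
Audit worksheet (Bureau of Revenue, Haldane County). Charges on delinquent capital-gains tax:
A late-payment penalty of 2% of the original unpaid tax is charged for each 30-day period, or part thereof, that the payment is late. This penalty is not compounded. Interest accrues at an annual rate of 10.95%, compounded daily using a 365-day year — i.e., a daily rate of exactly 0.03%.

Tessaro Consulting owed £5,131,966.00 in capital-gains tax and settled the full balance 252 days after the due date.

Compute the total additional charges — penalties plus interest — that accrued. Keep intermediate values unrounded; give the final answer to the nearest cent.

Penalty periods: ⌈252/30⌉ = 9; penalty = 9 × 2% × £5,131,966.00 = £923,753.88
Interest: £5,131,966.00 × ((1 + 0.0003)^252 − 1) = £5,131,966.00 × 0.07851885… = £402,956.0552…
Penalties + interest = £923,753.8800 + £402,956.0552… = £1,326,709.94

£1,326,709.94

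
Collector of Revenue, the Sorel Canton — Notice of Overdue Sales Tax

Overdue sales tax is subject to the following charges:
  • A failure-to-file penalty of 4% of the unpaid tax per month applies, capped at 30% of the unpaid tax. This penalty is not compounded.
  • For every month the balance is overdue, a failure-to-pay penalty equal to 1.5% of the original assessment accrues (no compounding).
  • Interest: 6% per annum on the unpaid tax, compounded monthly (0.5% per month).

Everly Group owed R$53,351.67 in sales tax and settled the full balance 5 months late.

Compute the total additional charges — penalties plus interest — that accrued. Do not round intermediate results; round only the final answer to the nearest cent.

R$16,018.91

Failure-to-file: 5 × 4% × R$53,351.67 = R$10,670.33… (under the 30% cap)
Failure-to-pay penalty: 5 × 1.5% × R$53,351.67 = R$4,001.38…
Interest: R$53,351.67 × ((1 + 0.005)^5 − 1) = R$53,351.67 × 0.0252513… = R$1,347.1965…
Penalties + interest = R$14,671.7093… + R$1,347.1965… = R$16,018.91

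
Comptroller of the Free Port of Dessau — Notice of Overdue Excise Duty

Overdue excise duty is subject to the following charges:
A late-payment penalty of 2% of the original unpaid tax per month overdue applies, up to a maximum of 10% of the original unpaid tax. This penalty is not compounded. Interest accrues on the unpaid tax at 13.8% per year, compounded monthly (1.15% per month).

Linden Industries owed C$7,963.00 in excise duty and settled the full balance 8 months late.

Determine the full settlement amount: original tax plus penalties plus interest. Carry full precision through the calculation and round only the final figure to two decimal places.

C$9,522.07

Penalty (uncapped): 8 × 2% × C$7,963.00 = C$1,274.08; cap = 10% × C$7,963.00 = C$796.30 → penalty = C$796.30
Interest: C$7,963.00 × ((1 + 0.0115)^8 − 1) = C$7,963.00 × 0.0957894… = C$762.7710…
Total = C$7,963.00 + C$796.3000 + C$762.7710… = C$9,522.07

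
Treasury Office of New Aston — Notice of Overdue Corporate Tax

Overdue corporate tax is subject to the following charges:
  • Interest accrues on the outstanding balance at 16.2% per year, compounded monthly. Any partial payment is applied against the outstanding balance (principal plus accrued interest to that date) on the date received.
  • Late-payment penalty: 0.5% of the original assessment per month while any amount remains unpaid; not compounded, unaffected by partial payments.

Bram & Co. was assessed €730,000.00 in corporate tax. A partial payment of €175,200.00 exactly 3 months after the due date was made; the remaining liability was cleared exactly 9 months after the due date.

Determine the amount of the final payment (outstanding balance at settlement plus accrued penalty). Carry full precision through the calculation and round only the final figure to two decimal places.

Monthly rate = 16.2% ÷ 12 = 1.35%
Balance at month 3: €730,000.0000 × (1 + 0.0135)^3 = €759,965.9236…
After €175,200.00 payment: €759,965.9236… − €175,200.00 = €584,765.9236…
Balance at month 9: €584,765.9236… × (1 + 0.0135)^6 = €633,759.6350…
Penalty: 9 × 0.5% × €730,000.00 = €32,850.00
Final settlement = outstanding balance + penalty = €633,759.6350… + €32,850.00 = €666,609.64

€666,609.64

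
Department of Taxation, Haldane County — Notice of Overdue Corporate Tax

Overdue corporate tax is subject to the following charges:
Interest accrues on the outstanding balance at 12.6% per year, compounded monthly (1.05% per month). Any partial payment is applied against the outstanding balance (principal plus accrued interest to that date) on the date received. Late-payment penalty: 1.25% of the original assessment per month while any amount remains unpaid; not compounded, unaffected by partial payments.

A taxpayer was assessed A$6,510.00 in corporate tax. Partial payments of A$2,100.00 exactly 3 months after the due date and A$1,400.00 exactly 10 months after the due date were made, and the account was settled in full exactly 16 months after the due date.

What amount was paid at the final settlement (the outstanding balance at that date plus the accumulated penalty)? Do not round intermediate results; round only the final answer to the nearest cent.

Balance at month 3: A$6,510.0000 × (1 + 0.0105)^3 = A$6,717.2257…
After A$2,100.00 payment: A$6,717.2257… − A$2,100.00 = A$4,617.2257…
Balance at month 10: A$4,617.2257… × (1 + 0.0105)^7 = A$4,967.4709…
After A$1,400.00 payment: A$4,967.4709… − A$1,400.00 = A$3,567.4709…
Balance at month 16: A$3,567.4709… × (1 + 0.0105)^6 = A$3,798.2045…
Penalty: 16 × 1.25% × A$6,510.00 = A$1,302.00
Final settlement = outstanding balance + penalty = A$3,798.2045… + A$1,302.00 = A$5,100.20

A$5,100.20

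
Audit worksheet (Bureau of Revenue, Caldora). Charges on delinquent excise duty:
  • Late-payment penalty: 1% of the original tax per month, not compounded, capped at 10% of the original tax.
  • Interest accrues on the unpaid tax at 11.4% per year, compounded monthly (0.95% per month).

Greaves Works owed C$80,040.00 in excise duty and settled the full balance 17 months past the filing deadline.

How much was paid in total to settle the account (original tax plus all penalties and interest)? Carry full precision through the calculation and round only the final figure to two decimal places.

C$102,001.13

Penalty (uncapped): 17 × 1% × C$80,040.00 = C$13,606.80; cap = 10% × C$80,040.00 = C$8,004.00 → penalty = C$8,004.00
Interest: C$80,040.00 × ((1 + 0.0095)^17 − 1) = C$80,040.00 × 0.1743769… = C$13,957.1261…
Total = C$80,040.00 + C$8,004.0000 + C$13,957.1261… = C$102,001.13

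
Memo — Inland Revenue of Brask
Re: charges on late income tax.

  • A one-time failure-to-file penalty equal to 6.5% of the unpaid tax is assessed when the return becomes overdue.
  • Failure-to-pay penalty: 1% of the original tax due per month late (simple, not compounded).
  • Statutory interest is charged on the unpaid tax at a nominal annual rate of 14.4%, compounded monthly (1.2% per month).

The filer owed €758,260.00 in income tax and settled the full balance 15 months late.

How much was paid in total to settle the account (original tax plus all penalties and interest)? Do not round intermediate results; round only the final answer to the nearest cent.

Failure-to-file penalty: 6.5% × €758,260.00 = €49,286.90
Failure-to-pay penalty: 15 × 1% × €758,260.00 = €113,739.00
Interest: €758,260.00 × ((1 + 0.012)^15 − 1) = €758,260.00 × 0.1959353… = €148,569.9059…
Total = €758,260.00 + €163,025.9000 + €148,569.9059… = €1,069,855.81

€1,069,855.81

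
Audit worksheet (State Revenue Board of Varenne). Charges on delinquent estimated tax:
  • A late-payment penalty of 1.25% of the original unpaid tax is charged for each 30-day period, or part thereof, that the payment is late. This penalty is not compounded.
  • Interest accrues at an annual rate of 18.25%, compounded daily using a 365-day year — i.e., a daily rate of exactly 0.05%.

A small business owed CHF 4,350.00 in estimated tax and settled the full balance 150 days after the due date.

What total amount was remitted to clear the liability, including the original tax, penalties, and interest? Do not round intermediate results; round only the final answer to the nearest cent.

Penalty periods: ⌈150/30⌉ = 5; penalty = 5 × 1.25% × CHF 4,350.00 = CHF 271.88…
Interest: CHF 4,350.00 × ((1 + 0.0005)^150 − 1) = CHF 4,350.00 × 0.07786395… = CHF 338.7082…
Total = CHF 4,350.00 + CHF 271.8750 + CHF 338.7082… = CHF 4,960.58

CHF 4,960.58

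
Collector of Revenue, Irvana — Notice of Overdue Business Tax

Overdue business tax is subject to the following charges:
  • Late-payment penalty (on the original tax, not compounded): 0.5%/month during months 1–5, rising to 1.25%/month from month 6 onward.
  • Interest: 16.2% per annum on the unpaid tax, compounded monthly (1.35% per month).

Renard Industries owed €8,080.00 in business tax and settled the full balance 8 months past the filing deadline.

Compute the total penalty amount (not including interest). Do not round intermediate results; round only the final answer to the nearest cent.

Penalty, months 1–5: 5 × 0.5% × €8,080.00 = €202.00
Penalty, months 6–8: 3 × 1.25% × €8,080.00 = €303.00
Total penalty = €202.00 + €303.00 = €505.00

€505.00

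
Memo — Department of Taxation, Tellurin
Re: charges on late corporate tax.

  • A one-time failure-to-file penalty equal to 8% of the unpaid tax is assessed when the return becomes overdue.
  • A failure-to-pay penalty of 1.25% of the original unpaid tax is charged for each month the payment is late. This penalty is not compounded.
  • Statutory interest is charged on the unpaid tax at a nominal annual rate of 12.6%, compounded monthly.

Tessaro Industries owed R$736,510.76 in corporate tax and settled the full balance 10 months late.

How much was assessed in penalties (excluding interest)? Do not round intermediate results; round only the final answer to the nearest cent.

R$150,984.71

Failure-to-file penalty: 8% × R$736,510.76 = R$58,920.86…
Failure-to-pay penalty = 1.25% × R$736,510.76 × 10 mo = R$92,063.85…
Total penalty = R$58,920.86… + R$92,063.85… = R$150,984.71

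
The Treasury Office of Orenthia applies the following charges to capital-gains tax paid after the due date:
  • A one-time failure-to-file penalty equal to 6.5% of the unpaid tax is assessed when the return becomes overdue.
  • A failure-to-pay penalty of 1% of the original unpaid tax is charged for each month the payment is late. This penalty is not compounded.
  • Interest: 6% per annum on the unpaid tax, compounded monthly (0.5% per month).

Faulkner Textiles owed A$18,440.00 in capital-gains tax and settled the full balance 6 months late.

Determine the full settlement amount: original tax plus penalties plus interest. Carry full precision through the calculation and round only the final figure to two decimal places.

A$21,305.16

Failure-to-file penalty: 6.5% × A$18,440.00 = A$1,198.60
Failure-to-pay penalty: 6 × 1% × A$18,440.00 = A$1,106.40
Interest: A$18,440.00 × ((1 + 0.005)^6 − 1) = A$18,440.00 × 0.0303775… = A$560.1613…
Total = A$18,440.00 + A$2,305.0000 + A$560.1613… = A$21,305.16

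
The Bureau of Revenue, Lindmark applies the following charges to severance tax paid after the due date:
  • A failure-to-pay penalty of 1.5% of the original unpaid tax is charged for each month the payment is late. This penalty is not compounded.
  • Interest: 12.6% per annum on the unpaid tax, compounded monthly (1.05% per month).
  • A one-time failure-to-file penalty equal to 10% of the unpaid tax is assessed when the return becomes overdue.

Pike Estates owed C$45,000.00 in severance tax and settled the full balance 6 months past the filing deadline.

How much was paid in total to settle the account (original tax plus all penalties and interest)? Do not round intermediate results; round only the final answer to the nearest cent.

Failure-to-file penalty: 10% × C$45,000.00 = C$4,500.00
Failure-to-pay penalty = 1.5% × C$45,000.00 × 6 mo = C$4,050.00
Interest: C$45,000.00 × ((1 + 0.0105)^6 − 1) = C$45,000.00 × 0.0646771… = C$2,910.4689…
Total = C$45,000.00 + C$8,550.0000 + C$2,910.4689… = C$56,460.47

C$56,460.47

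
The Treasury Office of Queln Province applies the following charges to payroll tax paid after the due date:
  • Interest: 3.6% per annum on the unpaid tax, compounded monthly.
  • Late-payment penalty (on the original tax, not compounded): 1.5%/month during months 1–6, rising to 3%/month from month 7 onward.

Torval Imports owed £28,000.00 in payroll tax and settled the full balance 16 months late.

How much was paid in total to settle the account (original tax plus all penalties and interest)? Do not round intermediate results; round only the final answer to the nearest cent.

£40,294.67

Penalty, months 1–6: 6 × 1.5% × £28,000.00 = £2,520.00
Penalty, months 7–16: 10 × 3% × £28,000.00 = £8,400.00
Interest (3.6%/yr ÷ 12 = 0.3%/month): £28,000.00 × ((1 + 0.003)^16 − 1) = £1,374.6675…
Total = £28,000.00 + £10,920.0000 + £1,374.6675… = £40,294.67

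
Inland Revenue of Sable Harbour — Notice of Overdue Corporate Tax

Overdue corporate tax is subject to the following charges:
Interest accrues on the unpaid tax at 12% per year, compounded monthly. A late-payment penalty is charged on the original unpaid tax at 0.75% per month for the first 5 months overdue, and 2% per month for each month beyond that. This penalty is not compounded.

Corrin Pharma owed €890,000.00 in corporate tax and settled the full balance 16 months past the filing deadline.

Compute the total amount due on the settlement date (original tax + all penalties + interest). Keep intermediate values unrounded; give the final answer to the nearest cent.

Penalty, months 1–5: 5 × 0.75% × €890,000.00 = €33,375.00
Penalty, months 6–16: 11 × 2% × €890,000.00 = €195,800.00
Interest (12%/yr ÷ 12 = 1%/month): €890,000.00 × ((1 + 0.01)^16 − 1) = €153,594.9940…
Total = €890,000.00 + €229,175.0000 + €153,594.9940… = €1,272,769.99

€1,272,769.99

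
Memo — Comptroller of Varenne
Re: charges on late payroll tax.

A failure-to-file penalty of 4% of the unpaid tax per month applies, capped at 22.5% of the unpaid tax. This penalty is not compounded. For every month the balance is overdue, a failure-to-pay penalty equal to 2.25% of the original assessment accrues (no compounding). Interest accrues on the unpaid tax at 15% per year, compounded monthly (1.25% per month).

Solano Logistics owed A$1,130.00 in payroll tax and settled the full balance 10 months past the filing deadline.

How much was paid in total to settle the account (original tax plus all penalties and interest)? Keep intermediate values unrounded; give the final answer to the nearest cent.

A$1,787.97

Failure-to-file: 10 × 4% × A$1,130.00 = A$452.00, capped at 22.5% × A$1,130.00 = A$254.25
Failure-to-pay penalty: 10 × 2.25% × A$1,130.00 = A$254.25
Interest: A$1,130.00 × ((1 + 0.0125)^10 − 1) = A$1,130.00 × 0.1322708… = A$149.4660…
Total = A$1,130.00 + A$508.5000 + A$149.4660… = A$1,787.97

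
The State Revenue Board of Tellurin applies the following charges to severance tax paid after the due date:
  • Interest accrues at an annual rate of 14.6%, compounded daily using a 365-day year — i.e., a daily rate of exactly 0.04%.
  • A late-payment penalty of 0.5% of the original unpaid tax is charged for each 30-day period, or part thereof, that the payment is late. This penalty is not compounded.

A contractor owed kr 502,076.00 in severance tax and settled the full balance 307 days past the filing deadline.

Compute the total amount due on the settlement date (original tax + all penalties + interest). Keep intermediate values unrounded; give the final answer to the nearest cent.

kr 595,276.62

Penalty periods: ⌈307/30⌉ = 11; penalty = 11 × 0.5% × kr 502,076.00 = kr 27,614.18
Interest: kr 502,076.00 × ((1 + 0.0004)^307 − 1) = kr 502,076.00 × 0.13063051… = kr 65,586.4417…
Total = kr 502,076.00 + kr 27,614.1800 + kr 65,586.4417… = kr 595,276.62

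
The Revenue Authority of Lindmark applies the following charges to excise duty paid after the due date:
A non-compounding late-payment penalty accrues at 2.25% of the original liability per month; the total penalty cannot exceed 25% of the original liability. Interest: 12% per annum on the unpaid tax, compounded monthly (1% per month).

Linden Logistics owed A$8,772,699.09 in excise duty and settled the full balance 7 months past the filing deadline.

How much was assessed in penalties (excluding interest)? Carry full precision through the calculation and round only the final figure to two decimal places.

Penalty: 7 × 2.25% × A$8,772,699.09 = A$1,381,700.11… (below the 25% cap of A$2,193,174.77…)

A$1,381,700.11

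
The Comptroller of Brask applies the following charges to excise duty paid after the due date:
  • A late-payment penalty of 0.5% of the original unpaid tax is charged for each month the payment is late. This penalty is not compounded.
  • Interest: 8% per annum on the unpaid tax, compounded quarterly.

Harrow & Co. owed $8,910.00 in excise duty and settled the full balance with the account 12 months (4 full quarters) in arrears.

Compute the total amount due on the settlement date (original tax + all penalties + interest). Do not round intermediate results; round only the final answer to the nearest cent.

Late-payment penalty = 0.5% × $8,910.00 × 12 mo = $534.60
Interest (8%/yr ÷ 4 = 2%/quarter): $8,910.00 × ((1 + 0.02)^4 − 1) = $734.4705…
Total = $8,910.00 + $534.6000 + $734.4705… = $10,179.07

$10,179.07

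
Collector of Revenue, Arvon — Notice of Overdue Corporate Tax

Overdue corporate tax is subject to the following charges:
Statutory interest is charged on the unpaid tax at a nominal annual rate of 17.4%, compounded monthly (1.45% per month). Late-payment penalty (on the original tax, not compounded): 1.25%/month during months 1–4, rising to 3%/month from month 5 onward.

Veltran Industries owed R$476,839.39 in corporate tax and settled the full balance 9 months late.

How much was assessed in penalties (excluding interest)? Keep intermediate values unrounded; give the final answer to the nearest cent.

Penalty, months 1–4: 4 × 1.25% × R$476,839.39 = R$23,841.97…
Penalty, months 5–9: 5 × 3% × R$476,839.39 = R$71,525.91…
Total penalty = R$23,841.97… + R$71,525.91… = R$95,367.88

R$95,367.88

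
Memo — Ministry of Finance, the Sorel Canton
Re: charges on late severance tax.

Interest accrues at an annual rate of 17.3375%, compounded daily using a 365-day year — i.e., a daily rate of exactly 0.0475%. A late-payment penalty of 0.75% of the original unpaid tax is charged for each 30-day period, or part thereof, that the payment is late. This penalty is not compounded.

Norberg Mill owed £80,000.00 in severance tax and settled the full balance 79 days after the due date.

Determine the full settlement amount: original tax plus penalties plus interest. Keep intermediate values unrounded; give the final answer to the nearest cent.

£84,858.30

Penalty periods: ⌈79/30⌉ = 3; penalty = 3 × 0.75% × £80,000.00 = £1,800.00
Interest: £80,000.00 × ((1 + 0.000475)^79 − 1) = £80,000.00 × 0.03822870… = £3,058.2962…
Total = £80,000.00 + £1,800.0000 + £3,058.2962… = £84,858.30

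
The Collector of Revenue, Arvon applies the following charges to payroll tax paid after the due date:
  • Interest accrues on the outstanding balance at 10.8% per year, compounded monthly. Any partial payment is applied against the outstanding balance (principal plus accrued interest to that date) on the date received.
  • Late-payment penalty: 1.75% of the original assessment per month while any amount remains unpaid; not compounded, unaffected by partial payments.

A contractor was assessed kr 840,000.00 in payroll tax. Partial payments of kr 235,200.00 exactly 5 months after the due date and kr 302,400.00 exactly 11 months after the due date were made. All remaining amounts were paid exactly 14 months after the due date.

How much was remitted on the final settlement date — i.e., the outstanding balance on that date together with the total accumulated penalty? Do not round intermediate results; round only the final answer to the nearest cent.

kr 592,470.01

Monthly rate = 10.8% ÷ 12 = 0.9%
Balance at month 5: kr 840,000.0000 × (1 + 0.009)^5 = kr 878,486.5512…
After kr 235,200.00 payment: kr 878,486.5512… − kr 235,200.00 = kr 643,286.5512…
Balance at month 11: kr 643,286.5512… × (1 + 0.009)^6 = kr 678,815.0608…
After kr 302,400.00 payment: kr 678,815.0608… − kr 302,400.00 = kr 376,415.0608…
Balance at month 14: kr 376,415.0608… × (1 + 0.009)^3 = kr 386,670.0107…
Penalty: 14 × 1.75% × kr 840,000.00 = kr 205,800.00
Final settlement = outstanding balance + penalty = kr 386,670.0107… + kr 205,800.00 = kr 592,470.01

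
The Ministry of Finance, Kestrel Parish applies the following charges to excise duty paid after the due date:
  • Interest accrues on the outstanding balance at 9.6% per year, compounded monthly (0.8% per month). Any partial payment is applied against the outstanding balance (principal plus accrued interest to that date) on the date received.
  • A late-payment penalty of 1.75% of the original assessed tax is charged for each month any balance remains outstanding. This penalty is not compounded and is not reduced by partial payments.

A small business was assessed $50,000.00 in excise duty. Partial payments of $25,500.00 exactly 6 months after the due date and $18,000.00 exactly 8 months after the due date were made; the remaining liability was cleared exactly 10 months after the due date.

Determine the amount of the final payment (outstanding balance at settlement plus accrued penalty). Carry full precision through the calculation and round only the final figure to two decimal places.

Balance at month 6: $50,000.0000 × (1 + 0.008)^6 = $52,448.5151…
After $25,500.00 payment: $52,448.5151… − $25,500.00 = $26,948.5151…
Balance at month 8: $26,948.5151… × (1 + 0.008)^2 = $27,381.4160…
After $18,000.00 payment: $27,381.4160… − $18,000.00 = $9,381.4160…
Balance at month 10: $9,381.4160… × (1 + 0.008)^2 = $9,532.1191…
Penalty: 10 × 1.75% × $50,000.00 = $8,750.00
Final settlement = outstanding balance + penalty = $9,532.1191… + $8,750.00 = $18,282.12

$18,282.12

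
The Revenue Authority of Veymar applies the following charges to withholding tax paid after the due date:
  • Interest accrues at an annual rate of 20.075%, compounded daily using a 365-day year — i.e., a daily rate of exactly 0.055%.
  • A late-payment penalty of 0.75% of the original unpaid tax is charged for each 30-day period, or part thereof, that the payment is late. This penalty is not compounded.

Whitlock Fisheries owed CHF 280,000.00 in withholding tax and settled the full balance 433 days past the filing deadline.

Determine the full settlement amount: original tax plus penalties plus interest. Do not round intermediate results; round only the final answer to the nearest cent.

CHF 386,768.60

Penalty periods: ⌈433/30⌉ = 15; penalty = 15 × 0.75% × CHF 280,000.00 = CHF 31,500.00
Interest: CHF 280,000.00 × ((1 + 0.00055)^433 − 1) = CHF 280,000.00 × 0.26881644… = CHF 75,268.6046…
Total = CHF 280,000.00 + CHF 31,500.0000 + CHF 75,268.6046… = CHF 386,768.60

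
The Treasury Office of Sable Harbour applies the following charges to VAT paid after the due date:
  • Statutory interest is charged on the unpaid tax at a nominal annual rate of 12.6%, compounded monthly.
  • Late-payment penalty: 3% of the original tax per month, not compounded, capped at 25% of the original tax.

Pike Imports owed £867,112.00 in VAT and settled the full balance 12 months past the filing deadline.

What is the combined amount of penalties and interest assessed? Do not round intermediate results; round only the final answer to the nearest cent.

£332,569.79

Penalty (uncapped): 12 × 3% × £867,112.00 = £312,160.32; cap = 25% × £867,112.00 = £216,778.00 → penalty = £216,778.00
Interest (12.6%/yr ÷ 12 = 1.05%/month): £867,112.00 × ((1 + 0.0105)^12 − 1) = £115,791.7923…
Penalties + interest = £216,778.0000 + £115,791.7923… = £332,569.79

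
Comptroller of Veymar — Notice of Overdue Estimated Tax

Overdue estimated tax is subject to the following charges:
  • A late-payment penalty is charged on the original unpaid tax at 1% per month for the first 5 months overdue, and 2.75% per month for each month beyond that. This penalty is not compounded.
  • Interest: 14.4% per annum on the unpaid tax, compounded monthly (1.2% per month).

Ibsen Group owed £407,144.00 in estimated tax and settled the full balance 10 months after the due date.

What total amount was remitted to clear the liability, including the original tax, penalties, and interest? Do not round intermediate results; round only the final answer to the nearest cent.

Penalty, months 1–5: 5 × 1% × £407,144.00 = £20,357.20
Penalty, months 6–10: 5 × 2.75% × £407,144.00 = £55,982.30
Interest: £407,144.00 × ((1 + 0.012)^10 − 1) = £407,144.00 × 0.1266918… = £51,581.7972…
Total = £407,144.00 + £76,339.5000 + £51,581.7972… = £535,065.30

£535,065.30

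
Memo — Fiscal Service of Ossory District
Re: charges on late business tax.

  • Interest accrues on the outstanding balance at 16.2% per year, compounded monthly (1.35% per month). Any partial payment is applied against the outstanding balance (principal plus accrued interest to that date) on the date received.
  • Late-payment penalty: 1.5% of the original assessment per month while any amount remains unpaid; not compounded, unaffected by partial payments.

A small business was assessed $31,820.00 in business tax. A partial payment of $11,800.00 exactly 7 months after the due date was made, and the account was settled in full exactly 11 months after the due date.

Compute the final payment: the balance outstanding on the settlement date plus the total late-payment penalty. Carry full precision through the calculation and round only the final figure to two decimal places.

Balance at month 7: $31,820.0000 × (1 + 0.0135)^7 = $34,951.5505…
After $11,800.00 payment: $34,951.5505… − $11,800.00 = $23,151.5505…
Balance at month 11: $23,151.5505… × (1 + 0.0135)^4 = $24,427.2791…
Penalty: 11 × 1.5% × $31,820.00 = $5,250.30
Final settlement = outstanding balance + penalty = $24,427.2791… + $5,250.30 = $29,677.58

$29,677.58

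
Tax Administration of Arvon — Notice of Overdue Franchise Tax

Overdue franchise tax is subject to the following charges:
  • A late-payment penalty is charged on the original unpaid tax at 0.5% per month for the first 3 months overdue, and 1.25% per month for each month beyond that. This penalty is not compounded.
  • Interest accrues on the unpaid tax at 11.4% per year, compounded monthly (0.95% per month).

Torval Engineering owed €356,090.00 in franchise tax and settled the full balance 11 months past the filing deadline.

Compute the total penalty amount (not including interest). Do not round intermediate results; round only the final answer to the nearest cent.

Penalty, months 1–3: 3 × 0.5% × €356,090.00 = €5,341.35
Penalty, months 4–11: 8 × 1.25% × €356,090.00 = €35,609.00
Total penalty = €5,341.35 + €35,609.00 = €40,950.35

€40,950.35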